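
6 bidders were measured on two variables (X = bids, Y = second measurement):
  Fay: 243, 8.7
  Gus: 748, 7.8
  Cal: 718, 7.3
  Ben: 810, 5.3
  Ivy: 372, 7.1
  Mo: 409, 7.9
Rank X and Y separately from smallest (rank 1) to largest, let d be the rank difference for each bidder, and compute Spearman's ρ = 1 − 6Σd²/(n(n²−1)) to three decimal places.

-0.600

Ranks of variable 1: 1, 5, 4, 6, 2, 3
Ranks of variable 2: 6, 4, 3, 1, 2, 5
d = r₁ − r₂: -5, 1, 1, 5, 0, -2
d²: 25, 1, 1, 25, 0, 4; Σd² = 56
ρ = 1 − 6·56/(6·35) = 1 − 336/210 = -0.600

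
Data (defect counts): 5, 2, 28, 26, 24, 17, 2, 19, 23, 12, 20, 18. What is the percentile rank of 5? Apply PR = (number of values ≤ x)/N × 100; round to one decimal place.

N = 12.
Strictly below 5: 2. Equal to 5: 1.
PR = 3/12 × 100 = 25.0

25.0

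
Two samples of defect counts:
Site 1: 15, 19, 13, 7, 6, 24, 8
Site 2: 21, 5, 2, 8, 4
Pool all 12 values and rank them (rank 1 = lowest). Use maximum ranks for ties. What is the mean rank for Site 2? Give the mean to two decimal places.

Sorted (ascending): 2, 4, 5, 6, 7, 8, 8, 13, 15, 19, 21, 24
The 2 values of 8 occupy positions 6–7 → each gets rank 7.
Site 2 values → pooled ranks: 21→11, 5→3, 2→1, 8→7, 4→2
Mean rank = (11 + 3 + 1 + 7 + 2) / 5 = 4.80

4.80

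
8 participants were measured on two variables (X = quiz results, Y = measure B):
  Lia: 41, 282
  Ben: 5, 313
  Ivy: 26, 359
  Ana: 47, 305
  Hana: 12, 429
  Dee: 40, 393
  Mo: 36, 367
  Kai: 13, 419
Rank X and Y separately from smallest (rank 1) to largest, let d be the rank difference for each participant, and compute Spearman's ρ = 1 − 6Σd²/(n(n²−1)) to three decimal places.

Ranks of variable 1: 7, 1, 4, 8, 2, 6, 5, 3
Ranks of variable 2: 1, 3, 4, 2, 8, 6, 5, 7
d = r₁ − r₂: 6, -2, 0, 6, -6, 0, 0, -4
d²: 36, 4, 0, 36, 36, 0, 0, 16; Σd² = 128
ρ = 1 − 6·128/(8·63) = 1 − 768/504 = -0.524

-0.524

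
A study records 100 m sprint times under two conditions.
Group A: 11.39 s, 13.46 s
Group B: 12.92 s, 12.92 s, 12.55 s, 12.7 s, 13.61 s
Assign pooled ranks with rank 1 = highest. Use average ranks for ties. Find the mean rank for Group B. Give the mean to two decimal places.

3.80

Sorted (descending): 13.61, 13.46, 12.92, 12.92, 12.7, 12.55, 11.39
The 2 values of 12.92 occupy positions 3–4 → average rank (3+4)/2 = 3.5.
Group B values → pooled ranks: 12.92→3.5, 12.92→3.5, 12.55→6, 12.7→5, 13.61→1
Mean rank = (3.5 + 3.5 + 6 + 5 + 1) / 5 = 3.80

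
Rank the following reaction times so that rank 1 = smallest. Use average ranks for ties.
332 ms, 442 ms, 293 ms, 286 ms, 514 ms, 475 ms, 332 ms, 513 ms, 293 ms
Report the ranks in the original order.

Sorted (ascending): 286, 293, 293, 332, 332, 442, 475, 513, 514
The 2 values of 293 occupy positions 2–3 → average rank (2+3)/2 = 2.5.
The 2 values of 332 occupy positions 4–5 → average rank (4+5)/2 = 4.5.

4.5, 6, 2.5, 1, 9, 7, 4.5, 8, 2.5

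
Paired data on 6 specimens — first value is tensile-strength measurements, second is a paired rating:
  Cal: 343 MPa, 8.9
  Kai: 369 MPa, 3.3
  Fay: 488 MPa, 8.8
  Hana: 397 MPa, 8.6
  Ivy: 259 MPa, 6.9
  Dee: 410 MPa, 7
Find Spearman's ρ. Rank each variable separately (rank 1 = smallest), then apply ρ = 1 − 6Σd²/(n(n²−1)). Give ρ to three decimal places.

Ranks of variable 1: 2, 3, 6, 4, 1, 5
Ranks of variable 2: 6, 1, 5, 4, 2, 3
d = r₁ − r₂: -4, 2, 1, 0, -1, 2
d²: 16, 4, 1, 0, 1, 4; Σd² = 26
ρ = 1 − 6·26/(6·35) = 1 − 156/210 = 0.257

0.257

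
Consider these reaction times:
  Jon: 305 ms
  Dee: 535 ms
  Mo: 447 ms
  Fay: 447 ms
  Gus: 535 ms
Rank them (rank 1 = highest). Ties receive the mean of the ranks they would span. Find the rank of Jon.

5

Sorted (descending): 535, 535, 447, 447, 305
The 2 values of 535 occupy positions 1–2 → average rank (1+2)/2 = 1.5.
The 2 values of 447 occupy positions 3–4 → average rank (3+4)/2 = 3.5.
Jon has value 305 ms → rank 5.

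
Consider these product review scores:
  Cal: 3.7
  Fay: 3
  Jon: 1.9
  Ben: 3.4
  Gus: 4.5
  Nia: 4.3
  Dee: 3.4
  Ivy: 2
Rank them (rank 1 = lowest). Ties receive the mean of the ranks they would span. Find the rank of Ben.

Sorted (ascending): 1.9, 2, 3, 3.4, 3.4, 3.7, 4.3, 4.5
The 2 values of 3.4 occupy positions 4–5 → average rank (4+5)/2 = 4.5.
Ben has value 3.4 → rank 4.5.

4.5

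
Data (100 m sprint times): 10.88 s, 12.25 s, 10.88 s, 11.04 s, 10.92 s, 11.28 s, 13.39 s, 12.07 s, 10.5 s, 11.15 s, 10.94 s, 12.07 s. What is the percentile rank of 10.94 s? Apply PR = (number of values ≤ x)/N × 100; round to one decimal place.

41.7

N = 12.
Strictly below 10.94: 4. Equal to 10.94: 1.
PR = 5/12 × 100 = 41.7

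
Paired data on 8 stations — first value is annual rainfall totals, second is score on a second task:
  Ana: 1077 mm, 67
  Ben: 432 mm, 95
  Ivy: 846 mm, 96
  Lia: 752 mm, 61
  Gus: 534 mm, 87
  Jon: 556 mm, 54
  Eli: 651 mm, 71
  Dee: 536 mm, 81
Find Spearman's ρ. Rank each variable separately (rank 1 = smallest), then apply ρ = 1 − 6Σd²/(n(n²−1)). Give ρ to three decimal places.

Ranks of variable 1: 8, 1, 7, 6, 2, 4, 5, 3
Ranks of variable 2: 3, 7, 8, 2, 6, 1, 4, 5
d = r₁ − r₂: 5, -6, -1, 4, -4, 3, 1, -2
d²: 25, 36, 1, 16, 16, 9, 1, 4; Σd² = 108
ρ = 1 − 6·108/(8·63) = 1 − 648/504 = -0.286

-0.286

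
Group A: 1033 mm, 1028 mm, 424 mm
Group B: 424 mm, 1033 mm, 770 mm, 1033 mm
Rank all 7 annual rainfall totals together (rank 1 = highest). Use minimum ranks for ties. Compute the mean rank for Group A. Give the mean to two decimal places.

3.67

Sorted (descending): 1033, 1033, 1033, 1028, 770, 424, 424
The 3 values of 1033 occupy positions 1–3 → each gets rank 1.
The 2 values of 424 occupy positions 6–7 → each gets rank 6.
Group A values → pooled ranks: 1033→1, 1028→4, 424→6
Mean rank = (1 + 4 + 6) / 3 = 3.67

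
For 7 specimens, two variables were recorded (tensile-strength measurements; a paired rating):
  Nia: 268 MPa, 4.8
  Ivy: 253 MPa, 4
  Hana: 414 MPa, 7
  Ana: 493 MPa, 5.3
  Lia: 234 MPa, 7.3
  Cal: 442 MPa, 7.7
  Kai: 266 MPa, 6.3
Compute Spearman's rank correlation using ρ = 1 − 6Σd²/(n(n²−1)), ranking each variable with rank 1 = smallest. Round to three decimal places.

Ranks of variable 1: 4, 2, 5, 7, 1, 6, 3
Ranks of variable 2: 2, 1, 5, 3, 6, 7, 4
d = r₁ − r₂: 2, 1, 0, 4, -5, -1, -1
d²: 4, 1, 0, 16, 25, 1, 1; Σd² = 48
ρ = 1 − 6·48/(7·48) = 1 − 288/336 = 0.143

0.143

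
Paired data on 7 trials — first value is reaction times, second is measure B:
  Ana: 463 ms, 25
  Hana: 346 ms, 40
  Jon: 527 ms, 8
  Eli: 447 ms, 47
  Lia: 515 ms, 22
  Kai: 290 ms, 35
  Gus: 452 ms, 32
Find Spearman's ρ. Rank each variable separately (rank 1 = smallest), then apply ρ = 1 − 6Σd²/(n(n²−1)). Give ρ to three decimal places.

-0.857

Ranks of variable 1: 5, 2, 7, 3, 6, 1, 4
Ranks of variable 2: 3, 6, 1, 7, 2, 5, 4
d = r₁ − r₂: 2, -4, 6, -4, 4, -4, 0
d²: 4, 16, 36, 16, 16, 16, 0; Σd² = 104
ρ = 1 − 6·104/(7·48) = 1 − 624/336 = -0.857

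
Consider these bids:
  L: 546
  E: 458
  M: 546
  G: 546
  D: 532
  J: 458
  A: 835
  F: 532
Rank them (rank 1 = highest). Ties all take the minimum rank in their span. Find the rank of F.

Sorted (descending): 835, 546, 546, 546, 532, 532, 458, 458
The 3 values of 546 occupy positions 2–4 → each gets rank 2.
The 2 values of 532 occupy positions 5–6 → each gets rank 5.
The 2 values of 458 occupy positions 7–8 → each gets rank 7.
F has value 532 → rank 5.

5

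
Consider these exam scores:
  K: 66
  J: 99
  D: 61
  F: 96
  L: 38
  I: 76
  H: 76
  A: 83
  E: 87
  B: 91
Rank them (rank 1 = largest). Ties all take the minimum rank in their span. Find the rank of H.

Sorted (descending): 99, 96, 91, 87, 83, 76, 76, 66, 61, 38
The 2 values of 76 occupy positions 6–7 → each gets rank 6.
H has value 76 → rank 6.

6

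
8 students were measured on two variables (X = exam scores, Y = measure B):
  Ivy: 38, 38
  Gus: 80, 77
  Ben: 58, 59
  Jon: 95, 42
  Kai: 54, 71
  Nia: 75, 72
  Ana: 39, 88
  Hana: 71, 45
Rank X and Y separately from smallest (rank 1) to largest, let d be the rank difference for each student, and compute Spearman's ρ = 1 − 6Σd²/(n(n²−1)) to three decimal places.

0.048

Ranks of variable 1: 1, 7, 4, 8, 3, 6, 2, 5
Ranks of variable 2: 1, 7, 4, 2, 5, 6, 8, 3
d = r₁ − r₂: 0, 0, 0, 6, -2, 0, -6, 2
d²: 0, 0, 0, 36, 4, 0, 36, 4; Σd² = 80
ρ = 1 − 6·80/(8·63) = 1 − 480/504 = 0.048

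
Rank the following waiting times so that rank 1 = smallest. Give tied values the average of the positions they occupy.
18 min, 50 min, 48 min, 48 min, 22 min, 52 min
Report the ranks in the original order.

1, 5, 3.5, 3.5, 2, 6

Sorted (ascending): 18, 22, 48, 48, 50, 52
The 2 values of 48 occupy positions 3–4 → average rank (3+4)/2 = 3.5.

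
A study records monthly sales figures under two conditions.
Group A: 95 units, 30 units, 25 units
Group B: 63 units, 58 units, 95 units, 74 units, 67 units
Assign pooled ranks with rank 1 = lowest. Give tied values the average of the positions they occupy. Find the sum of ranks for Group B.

Sorted (ascending): 25, 30, 58, 63, 67, 74, 95, 95
The 2 values of 95 occupy positions 7–8 → average rank (7+8)/2 = 7.5.
Group B values → pooled ranks: 63→4, 58→3, 95→7.5, 74→6, 67→5
Rank sum = 4 + 3 + 7.5 + 6 + 5 = 25.5

25.5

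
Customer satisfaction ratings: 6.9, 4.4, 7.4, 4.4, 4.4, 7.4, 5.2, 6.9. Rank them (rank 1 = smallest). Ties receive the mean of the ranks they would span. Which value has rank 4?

Sorted (ascending): 4.4, 4.4, 4.4, 5.2, 6.9, 6.9, 7.4, 7.4
The 3 values of 4.4 occupy positions 1–3 → average rank 2.
The 2 values of 6.9 occupy positions 5–6 → average rank (5+6)/2 = 5.5.
The 2 values of 7.4 occupy positions 7–8 → average rank (7+8)/2 = 7.5.
Rank 4 → value 5.2.

5.2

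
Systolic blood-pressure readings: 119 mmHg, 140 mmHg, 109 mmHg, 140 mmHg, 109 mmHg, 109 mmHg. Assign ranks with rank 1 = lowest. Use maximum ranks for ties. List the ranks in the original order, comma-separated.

Sorted (ascending): 109, 109, 109, 119, 140, 140
The 3 values of 109 occupy positions 1–3 → each gets rank 3.
The 2 values of 140 occupy positions 5–6 → each gets rank 6.

4, 6, 3, 6, 3, 3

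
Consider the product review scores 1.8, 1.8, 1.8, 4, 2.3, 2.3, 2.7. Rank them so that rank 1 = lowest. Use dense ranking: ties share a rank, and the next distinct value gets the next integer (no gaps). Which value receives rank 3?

2.7

Sorted (ascending): 1.8, 1.8, 1.8, 2.3, 2.3, 2.7, 4
The 3 values of 1.8 share dense rank 1.
The 2 values of 2.3 share dense rank 2.
Remaining distinct values take the next consecutive integers.
Rank 3 → value 2.7.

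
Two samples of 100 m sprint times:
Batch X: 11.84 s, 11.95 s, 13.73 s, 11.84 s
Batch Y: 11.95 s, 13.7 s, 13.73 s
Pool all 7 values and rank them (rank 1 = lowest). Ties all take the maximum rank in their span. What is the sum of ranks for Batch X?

15

Sorted (ascending): 11.84, 11.84, 11.95, 11.95, 13.7, 13.73, 13.73
The 2 values of 11.84 occupy positions 1–2 → each gets rank 2.
The 2 values of 11.95 occupy positions 3–4 → each gets rank 4.
The 2 values of 13.73 occupy positions 6–7 → each gets rank 7.
Batch X values → pooled ranks: 11.84→2, 11.95→4, 13.73→7, 11.84→2
Rank sum = 2 + 4 + 7 + 2 = 15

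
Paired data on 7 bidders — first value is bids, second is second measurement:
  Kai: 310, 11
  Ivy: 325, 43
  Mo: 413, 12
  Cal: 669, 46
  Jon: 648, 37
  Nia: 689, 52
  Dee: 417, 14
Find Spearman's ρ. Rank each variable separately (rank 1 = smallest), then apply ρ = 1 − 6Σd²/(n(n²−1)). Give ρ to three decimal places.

Ranks of variable 1: 1, 2, 3, 6, 5, 7, 4
Ranks of variable 2: 1, 5, 2, 6, 4, 7, 3
d = r₁ − r₂: 0, -3, 1, 0, 1, 0, 1
d²: 0, 9, 1, 0, 1, 0, 1; Σd² = 12
ρ = 1 − 6·12/(7·48) = 1 − 72/336 = 0.786

0.786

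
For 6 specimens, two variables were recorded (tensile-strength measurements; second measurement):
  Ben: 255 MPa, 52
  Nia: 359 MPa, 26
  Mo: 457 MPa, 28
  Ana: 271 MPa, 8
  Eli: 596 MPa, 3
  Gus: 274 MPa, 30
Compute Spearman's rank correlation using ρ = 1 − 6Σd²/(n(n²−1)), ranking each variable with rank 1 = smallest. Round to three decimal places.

Ranks of variable 1: 1, 4, 5, 2, 6, 3
Ranks of variable 2: 6, 3, 4, 2, 1, 5
d = r₁ − r₂: -5, 1, 1, 0, 5, -2
d²: 25, 1, 1, 0, 25, 4; Σd² = 56
ρ = 1 − 6·56/(6·35) = 1 − 336/210 = -0.600

-0.600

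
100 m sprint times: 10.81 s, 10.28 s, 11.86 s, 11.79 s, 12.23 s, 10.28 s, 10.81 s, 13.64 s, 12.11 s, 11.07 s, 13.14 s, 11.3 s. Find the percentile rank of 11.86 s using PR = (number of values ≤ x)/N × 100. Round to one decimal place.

N = 12.
Strictly below 11.86: 7. Equal to 11.86: 1.
PR = 8/12 × 100 = 66.7

66.7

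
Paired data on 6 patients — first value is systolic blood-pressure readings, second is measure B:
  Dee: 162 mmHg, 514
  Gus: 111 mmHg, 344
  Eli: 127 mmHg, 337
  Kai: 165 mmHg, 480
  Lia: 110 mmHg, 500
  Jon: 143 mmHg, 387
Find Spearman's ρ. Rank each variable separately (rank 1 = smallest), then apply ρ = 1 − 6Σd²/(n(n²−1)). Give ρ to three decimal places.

0.257

Ranks of variable 1: 5, 2, 3, 6, 1, 4
Ranks of variable 2: 6, 2, 1, 4, 5, 3
d = r₁ − r₂: -1, 0, 2, 2, -4, 1
d²: 1, 0, 4, 4, 16, 1; Σd² = 26
ρ = 1 − 6·26/(6·35) = 1 − 156/210 = 0.257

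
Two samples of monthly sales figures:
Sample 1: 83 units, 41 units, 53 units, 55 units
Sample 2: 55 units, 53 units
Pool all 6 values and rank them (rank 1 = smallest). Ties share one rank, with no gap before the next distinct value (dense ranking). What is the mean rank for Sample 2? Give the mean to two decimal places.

2.50

Sorted (ascending): 41, 53, 53, 55, 55, 83
The 2 values of 53 share dense rank 2.
The 2 values of 55 share dense rank 3.
Remaining distinct values take the next consecutive integers.
Sample 2 values → pooled ranks: 55→3, 53→2
Mean rank = (3 + 2) / 2 = 2.50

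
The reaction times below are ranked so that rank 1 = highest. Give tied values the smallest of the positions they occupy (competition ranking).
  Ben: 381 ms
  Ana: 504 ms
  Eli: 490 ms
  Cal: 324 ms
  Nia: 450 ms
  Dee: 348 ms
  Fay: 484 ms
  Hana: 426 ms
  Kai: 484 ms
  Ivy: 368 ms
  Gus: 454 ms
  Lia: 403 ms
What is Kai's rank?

3

Sorted (descending): 504, 490, 484, 484, 454, 450, 426, 403, 381, 368, 348, 324
The 2 values of 484 occupy positions 3–4 → each gets rank 3.
Kai has value 484 ms → rank 3.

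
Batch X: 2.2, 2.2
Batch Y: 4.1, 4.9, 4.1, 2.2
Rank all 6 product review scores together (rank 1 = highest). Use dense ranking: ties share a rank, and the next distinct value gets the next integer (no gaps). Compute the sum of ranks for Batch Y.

8

Sorted (descending): 4.9, 4.1, 4.1, 2.2, 2.2, 2.2
The 2 values of 4.1 share dense rank 2.
The 3 values of 2.2 share dense rank 3.
Remaining distinct values take the next consecutive integers.
Batch Y values → pooled ranks: 4.1→2, 4.9→1, 4.1→2, 2.2→3
Rank sum = 2 + 1 + 2 + 3 = 8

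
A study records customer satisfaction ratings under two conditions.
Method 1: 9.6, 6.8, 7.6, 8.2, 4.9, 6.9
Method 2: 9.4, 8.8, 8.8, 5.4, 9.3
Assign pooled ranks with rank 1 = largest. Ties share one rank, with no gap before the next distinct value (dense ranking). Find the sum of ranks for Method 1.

Sorted (descending): 9.6, 9.4, 9.3, 8.8, 8.8, 8.2, 7.6, 6.9, 6.8, 5.4, 4.9
The 2 values of 8.8 share dense rank 4.
Remaining distinct values take the next consecutive integers.
Method 1 values → pooled ranks: 9.6→1, 6.8→8, 7.6→6, 8.2→5, 4.9→10, 6.9→7
Rank sum = 1 + 8 + 6 + 5 + 10 + 7 = 37

37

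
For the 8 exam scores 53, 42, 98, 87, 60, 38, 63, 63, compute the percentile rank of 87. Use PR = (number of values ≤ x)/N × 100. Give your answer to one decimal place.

N = 8.
Strictly below 87: 6. Equal to 87: 1.
PR = 7/8 × 100 = 87.5

87.5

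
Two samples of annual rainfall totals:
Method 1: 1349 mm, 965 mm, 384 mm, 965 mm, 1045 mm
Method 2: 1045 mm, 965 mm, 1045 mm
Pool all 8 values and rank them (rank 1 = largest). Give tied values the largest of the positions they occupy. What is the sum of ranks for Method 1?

Sorted (descending): 1349, 1045, 1045, 1045, 965, 965, 965, 384
The 3 values of 1045 occupy positions 2–4 → each gets rank 4.
The 3 values of 965 occupy positions 5–7 → each gets rank 7.
Method 1 values → pooled ranks: 1349→1, 965→7, 384→8, 965→7, 1045→4
Rank sum = 1 + 7 + 8 + 7 + 4 = 27

27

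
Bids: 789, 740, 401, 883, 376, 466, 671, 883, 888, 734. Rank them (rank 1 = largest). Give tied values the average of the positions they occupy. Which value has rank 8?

Sorted (descending): 888, 883, 883, 789, 740, 734, 671, 466, 401, 376
The 2 values of 883 occupy positions 2–3 → average rank (2+3)/2 = 2.5.
Rank 8 → value 466.

466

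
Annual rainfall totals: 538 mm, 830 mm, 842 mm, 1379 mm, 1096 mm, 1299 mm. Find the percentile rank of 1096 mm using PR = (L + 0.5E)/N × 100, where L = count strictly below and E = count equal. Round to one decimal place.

N = 6.
Strictly below 1096: 3. Equal to 1096: 1.
PR = (3 + 0.5·1)/6 × 100 = 58.3

58.3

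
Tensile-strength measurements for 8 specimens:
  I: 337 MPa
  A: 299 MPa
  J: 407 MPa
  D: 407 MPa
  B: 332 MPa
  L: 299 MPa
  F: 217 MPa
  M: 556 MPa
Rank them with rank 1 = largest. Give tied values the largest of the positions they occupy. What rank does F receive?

Sorted (descending): 556, 407, 407, 337, 332, 299, 299, 217
The 2 values of 407 occupy positions 2–3 → each gets rank 3.
The 2 values of 299 occupy positions 6–7 → each gets rank 7.
F has value 217 MPa → rank 8.

8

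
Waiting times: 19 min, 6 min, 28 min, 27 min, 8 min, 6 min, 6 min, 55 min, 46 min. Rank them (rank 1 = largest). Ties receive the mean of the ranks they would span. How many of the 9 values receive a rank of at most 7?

6

Sorted (descending): 55, 46, 28, 27, 19, 8, 6, 6, 6
The 3 values of 6 occupy positions 7–9 → average rank 8.
Ranks ≤ 7: {1, 2, 3, 4, 5, 6} → 6 values.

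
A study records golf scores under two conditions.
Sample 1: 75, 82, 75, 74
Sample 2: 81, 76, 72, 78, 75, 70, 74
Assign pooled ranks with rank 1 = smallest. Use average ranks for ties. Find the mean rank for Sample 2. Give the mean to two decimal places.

Sorted (ascending): 70, 72, 74, 74, 75, 75, 75, 76, 78, 81, 82
The 2 values of 74 occupy positions 3–4 → average rank (3+4)/2 = 3.5.
The 3 values of 75 occupy positions 5–7 → average rank 6.
Sample 2 values → pooled ranks: 81→10, 76→8, 72→2, 78→9, 75→6, 70→1, 74→3.5
Mean rank = (10 + 8 + 2 + 9 + 6 + 1 + 3.5) / 7 = 5.64

5.64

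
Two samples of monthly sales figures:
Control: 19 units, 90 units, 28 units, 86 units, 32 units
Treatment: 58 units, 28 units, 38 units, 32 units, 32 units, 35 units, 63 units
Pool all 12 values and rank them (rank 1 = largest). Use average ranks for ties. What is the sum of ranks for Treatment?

44.5

Sorted (descending): 90, 86, 63, 58, 38, 35, 32, 32, 32, 28, 28, 19
The 3 values of 32 occupy positions 7–9 → average rank 8.
The 2 values of 28 occupy positions 10–11 → average rank (10+11)/2 = 10.5.
Treatment values → pooled ranks: 58→4, 28→10.5, 38→5, 32→8, 32→8, 35→6, 63→3
Rank sum = 4 + 10.5 + 5 + 8 + 8 + 6 + 3 = 44.5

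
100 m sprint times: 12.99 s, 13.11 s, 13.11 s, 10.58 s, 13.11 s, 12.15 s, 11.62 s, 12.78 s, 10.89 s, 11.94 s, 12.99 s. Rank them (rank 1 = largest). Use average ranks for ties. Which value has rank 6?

Sorted (descending): 13.11, 13.11, 13.11, 12.99, 12.99, 12.78, 12.15, 11.94, 11.62, 10.89, 10.58
The 3 values of 13.11 occupy positions 1–3 → average rank 2.
The 2 values of 12.99 occupy positions 4–5 → average rank (4+5)/2 = 4.5.
Rank 6 → value 12.78.

12.78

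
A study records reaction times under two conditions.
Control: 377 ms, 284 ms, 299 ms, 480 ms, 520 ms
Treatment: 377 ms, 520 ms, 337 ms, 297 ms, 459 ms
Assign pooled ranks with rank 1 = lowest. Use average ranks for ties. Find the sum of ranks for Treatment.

Sorted (ascending): 284, 297, 299, 337, 377, 377, 459, 480, 520, 520
The 2 values of 377 occupy positions 5–6 → average rank (5+6)/2 = 5.5.
The 2 values of 520 occupy positions 9–10 → average rank (9+10)/2 = 9.5.
Treatment values → pooled ranks: 377→5.5, 520→9.5, 337→4, 297→2, 459→7
Rank sum = 5.5 + 9.5 + 4 + 2 + 7 = 28

28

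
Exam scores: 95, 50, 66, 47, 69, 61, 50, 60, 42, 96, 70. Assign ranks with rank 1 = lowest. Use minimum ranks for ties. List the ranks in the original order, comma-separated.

Sorted (ascending): 42, 47, 50, 50, 60, 61, 66, 69, 70, 95, 96
The 2 values of 50 occupy positions 3–4 → each gets rank 3.

10, 3, 7, 2, 8, 6, 3, 5, 1, 11, 9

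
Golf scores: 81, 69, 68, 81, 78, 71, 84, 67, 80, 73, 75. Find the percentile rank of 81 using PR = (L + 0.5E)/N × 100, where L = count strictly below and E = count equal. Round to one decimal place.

81.8

N = 11.
Strictly below 81: 8. Equal to 81: 2.
PR = (8 + 0.5·2)/11 × 100 = 81.8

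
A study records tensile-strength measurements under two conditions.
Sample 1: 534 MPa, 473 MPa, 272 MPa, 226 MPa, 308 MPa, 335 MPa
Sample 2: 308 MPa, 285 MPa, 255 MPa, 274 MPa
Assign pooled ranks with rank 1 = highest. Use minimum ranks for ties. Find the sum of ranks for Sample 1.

28

Sorted (descending): 534, 473, 335, 308, 308, 285, 274, 272, 255, 226
The 2 values of 308 occupy positions 4–5 → each gets rank 4.
Sample 1 values → pooled ranks: 534→1, 473→2, 272→8, 226→10, 308→4, 335→3
Rank sum = 1 + 2 + 8 + 10 + 4 + 3 = 28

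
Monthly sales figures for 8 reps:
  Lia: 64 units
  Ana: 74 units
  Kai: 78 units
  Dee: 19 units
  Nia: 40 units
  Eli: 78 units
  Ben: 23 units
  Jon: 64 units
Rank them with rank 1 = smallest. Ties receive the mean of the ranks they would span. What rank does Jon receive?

Sorted (ascending): 19, 23, 40, 64, 64, 74, 78, 78
The 2 values of 64 occupy positions 4–5 → average rank (4+5)/2 = 4.5.
The 2 values of 78 occupy positions 7–8 → average rank (7+8)/2 = 7.5.
Jon has value 64 units → rank 4.5.

4.5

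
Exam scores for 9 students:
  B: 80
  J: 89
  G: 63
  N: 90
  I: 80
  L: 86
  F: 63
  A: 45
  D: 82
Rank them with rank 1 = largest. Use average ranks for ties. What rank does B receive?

Sorted (descending): 90, 89, 86, 82, 80, 80, 63, 63, 45
The 2 values of 80 occupy positions 5–6 → average rank (5+6)/2 = 5.5.
The 2 values of 63 occupy positions 7–8 → average rank (7+8)/2 = 7.5.
B has value 80 → rank 5.5.

5.5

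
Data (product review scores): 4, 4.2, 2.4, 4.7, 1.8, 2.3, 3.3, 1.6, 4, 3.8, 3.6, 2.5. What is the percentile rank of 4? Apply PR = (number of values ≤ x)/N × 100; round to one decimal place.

83.3

N = 12.
Strictly below 4: 8. Equal to 4: 2.
PR = 10/12 × 100 = 83.3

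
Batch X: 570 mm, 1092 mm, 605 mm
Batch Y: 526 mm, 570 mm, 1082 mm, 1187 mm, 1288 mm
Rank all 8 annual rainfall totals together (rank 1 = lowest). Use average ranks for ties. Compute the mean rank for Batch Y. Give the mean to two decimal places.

4.70

Sorted (ascending): 526, 570, 570, 605, 1082, 1092, 1187, 1288
The 2 values of 570 occupy positions 2–3 → average rank (2+3)/2 = 2.5.
Batch Y values → pooled ranks: 526→1, 570→2.5, 1082→5, 1187→7, 1288→8
Mean rank = (1 + 2.5 + 5 + 7 + 8) / 5 = 4.70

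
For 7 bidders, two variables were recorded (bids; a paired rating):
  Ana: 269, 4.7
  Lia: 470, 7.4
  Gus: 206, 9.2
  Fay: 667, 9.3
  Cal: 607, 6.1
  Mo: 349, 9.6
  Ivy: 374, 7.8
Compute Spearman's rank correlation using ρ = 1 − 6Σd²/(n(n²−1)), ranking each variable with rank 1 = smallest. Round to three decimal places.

0.036

Ranks of variable 1: 2, 5, 1, 7, 6, 3, 4
Ranks of variable 2: 1, 3, 5, 6, 2, 7, 4
d = r₁ − r₂: 1, 2, -4, 1, 4, -4, 0
d²: 1, 4, 16, 1, 16, 16, 0; Σd² = 54
ρ = 1 − 6·54/(7·48) = 1 − 324/336 = 0.036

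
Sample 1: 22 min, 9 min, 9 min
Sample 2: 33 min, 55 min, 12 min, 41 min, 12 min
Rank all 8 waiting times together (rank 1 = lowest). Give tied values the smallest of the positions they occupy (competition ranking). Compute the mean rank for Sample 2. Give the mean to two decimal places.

Sorted (ascending): 9, 9, 12, 12, 22, 33, 41, 55
The 2 values of 9 occupy positions 1–2 → each gets rank 1.
The 2 values of 12 occupy positions 3–4 → each gets rank 3.
Sample 2 values → pooled ranks: 33→6, 55→8, 12→3, 41→7, 12→3
Mean rank = (6 + 8 + 3 + 7 + 3) / 5 = 5.40

5.40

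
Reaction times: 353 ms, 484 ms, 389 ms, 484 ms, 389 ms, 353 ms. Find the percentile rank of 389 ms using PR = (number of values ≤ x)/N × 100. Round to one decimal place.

N = 6.
Strictly below 389: 2. Equal to 389: 2.
PR = 4/6 × 100 = 66.7

66.7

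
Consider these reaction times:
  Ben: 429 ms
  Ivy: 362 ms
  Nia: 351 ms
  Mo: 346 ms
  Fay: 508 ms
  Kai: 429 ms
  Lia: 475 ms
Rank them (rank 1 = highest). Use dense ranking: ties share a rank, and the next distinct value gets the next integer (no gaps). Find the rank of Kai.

Sorted (descending): 508, 475, 429, 429, 362, 351, 346
The 2 values of 429 share dense rank 3.
Remaining distinct values take the next consecutive integers.
Kai has value 429 ms → rank 3.

3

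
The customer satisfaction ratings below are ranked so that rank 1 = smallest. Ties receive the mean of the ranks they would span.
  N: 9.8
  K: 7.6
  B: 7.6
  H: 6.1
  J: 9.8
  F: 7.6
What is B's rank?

3

Sorted (ascending): 6.1, 7.6, 7.6, 7.6, 9.8, 9.8
The 3 values of 7.6 occupy positions 2–4 → average rank 3.
The 2 values of 9.8 occupy positions 5–6 → average rank (5+6)/2 = 5.5.
B has value 7.6 → rank 3.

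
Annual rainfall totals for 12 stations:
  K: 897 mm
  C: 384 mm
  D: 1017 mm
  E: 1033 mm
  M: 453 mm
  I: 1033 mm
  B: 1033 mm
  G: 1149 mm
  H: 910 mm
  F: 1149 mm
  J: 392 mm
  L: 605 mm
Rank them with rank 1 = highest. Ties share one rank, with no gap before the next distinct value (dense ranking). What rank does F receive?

Sorted (descending): 1149, 1149, 1033, 1033, 1033, 1017, 910, 897, 605, 453, 392, 384
The 2 values of 1149 share dense rank 1.
The 3 values of 1033 share dense rank 2.
Remaining distinct values take the next consecutive integers.
F has value 1149 mm → rank 1.

1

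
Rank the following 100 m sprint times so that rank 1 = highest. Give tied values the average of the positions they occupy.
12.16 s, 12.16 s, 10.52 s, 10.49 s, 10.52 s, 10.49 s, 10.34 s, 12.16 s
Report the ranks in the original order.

2, 2, 4.5, 6.5, 4.5, 6.5, 8, 2

Sorted (descending): 12.16, 12.16, 12.16, 10.52, 10.52, 10.49, 10.49, 10.34
The 3 values of 12.16 occupy positions 1–3 → average rank 2.
The 2 values of 10.52 occupy positions 4–5 → average rank (4+5)/2 = 4.5.
The 2 values of 10.49 occupy positions 6–7 → average rank (6+7)/2 = 6.5.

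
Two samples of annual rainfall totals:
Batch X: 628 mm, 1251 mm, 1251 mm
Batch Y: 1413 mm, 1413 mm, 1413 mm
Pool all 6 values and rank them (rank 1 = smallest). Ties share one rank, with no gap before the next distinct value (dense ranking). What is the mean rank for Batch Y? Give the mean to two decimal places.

Sorted (ascending): 628, 1251, 1251, 1413, 1413, 1413
The 2 values of 1251 share dense rank 2.
The 3 values of 1413 share dense rank 3.
Remaining distinct values take the next consecutive integers.
Batch Y values → pooled ranks: 1413→3, 1413→3, 1413→3
Mean rank = (3 + 3 + 3) / 3 = 3.00

3.00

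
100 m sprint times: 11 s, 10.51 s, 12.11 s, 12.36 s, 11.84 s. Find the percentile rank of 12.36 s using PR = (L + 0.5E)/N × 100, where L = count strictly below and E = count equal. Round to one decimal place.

90.0

N = 5.
Strictly below 12.36: 4. Equal to 12.36: 1.
PR = (4 + 0.5·1)/5 × 100 = 90.0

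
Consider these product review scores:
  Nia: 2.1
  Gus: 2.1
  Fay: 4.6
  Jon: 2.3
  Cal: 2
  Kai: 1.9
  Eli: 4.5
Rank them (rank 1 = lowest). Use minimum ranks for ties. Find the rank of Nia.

3

Sorted (ascending): 1.9, 2, 2.1, 2.1, 2.3, 4.5, 4.6
The 2 values of 2.1 occupy positions 3–4 → each gets rank 3.
Nia has value 2.1 → rank 3.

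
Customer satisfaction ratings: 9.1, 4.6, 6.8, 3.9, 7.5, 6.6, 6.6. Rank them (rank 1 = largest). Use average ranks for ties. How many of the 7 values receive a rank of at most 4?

3

Sorted (descending): 9.1, 7.5, 6.8, 6.6, 6.6, 4.6, 3.9
The 2 values of 6.6 occupy positions 4–5 → average rank (4+5)/2 = 4.5.
Ranks ≤ 4: {1, 2, 3} → 3 values.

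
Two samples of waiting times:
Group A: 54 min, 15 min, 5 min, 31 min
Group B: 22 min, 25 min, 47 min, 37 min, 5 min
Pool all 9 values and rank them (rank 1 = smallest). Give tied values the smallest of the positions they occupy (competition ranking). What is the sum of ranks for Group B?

Sorted (ascending): 5, 5, 15, 22, 25, 31, 37, 47, 54
The 2 values of 5 occupy positions 1–2 → each gets rank 1.
Group B values → pooled ranks: 22→4, 25→5, 47→8, 37→7, 5→1
Rank sum = 4 + 5 + 8 + 7 + 1 = 25

25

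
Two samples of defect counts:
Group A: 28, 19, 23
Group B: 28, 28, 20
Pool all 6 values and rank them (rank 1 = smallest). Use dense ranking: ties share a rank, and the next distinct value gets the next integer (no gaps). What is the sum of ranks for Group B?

10

Sorted (ascending): 19, 20, 23, 28, 28, 28
The 3 values of 28 share dense rank 4.
Remaining distinct values take the next consecutive integers.
Group B values → pooled ranks: 28→4, 28→4, 20→2
Rank sum = 4 + 4 + 2 = 10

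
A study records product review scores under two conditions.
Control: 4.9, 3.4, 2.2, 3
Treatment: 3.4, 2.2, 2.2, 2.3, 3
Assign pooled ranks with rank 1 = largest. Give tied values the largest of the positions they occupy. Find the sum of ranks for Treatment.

32

Sorted (descending): 4.9, 3.4, 3.4, 3, 3, 2.3, 2.2, 2.2, 2.2
The 2 values of 3.4 occupy positions 2–3 → each gets rank 3.
The 2 values of 3 occupy positions 4–5 → each gets rank 5.
The 3 values of 2.2 occupy positions 7–9 → each gets rank 9.
Treatment values → pooled ranks: 3.4→3, 2.2→9, 2.2→9, 2.3→6, 3→5
Rank sum = 3 + 9 + 9 + 6 + 5 = 32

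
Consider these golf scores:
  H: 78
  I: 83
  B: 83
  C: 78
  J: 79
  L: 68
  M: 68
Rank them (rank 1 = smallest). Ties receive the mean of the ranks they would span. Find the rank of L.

1.5

Sorted (ascending): 68, 68, 78, 78, 79, 83, 83
The 2 values of 68 occupy positions 1–2 → average rank (1+2)/2 = 1.5.
The 2 values of 78 occupy positions 3–4 → average rank (3+4)/2 = 3.5.
The 2 values of 83 occupy positions 6–7 → average rank (6+7)/2 = 6.5.
L has value 68 → rank 1.5.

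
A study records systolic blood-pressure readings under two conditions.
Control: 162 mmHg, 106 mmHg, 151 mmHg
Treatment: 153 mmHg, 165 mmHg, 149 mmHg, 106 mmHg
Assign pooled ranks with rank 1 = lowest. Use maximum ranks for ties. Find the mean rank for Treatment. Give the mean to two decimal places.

Sorted (ascending): 106, 106, 149, 151, 153, 162, 165
The 2 values of 106 occupy positions 1–2 → each gets rank 2.
Treatment values → pooled ranks: 153→5, 165→7, 149→3, 106→2
Mean rank = (5 + 7 + 3 + 2) / 4 = 4.25

4.25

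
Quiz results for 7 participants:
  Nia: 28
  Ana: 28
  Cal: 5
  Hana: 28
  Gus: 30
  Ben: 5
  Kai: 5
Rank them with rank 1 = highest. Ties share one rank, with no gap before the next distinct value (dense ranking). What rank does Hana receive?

2

Sorted (descending): 30, 28, 28, 28, 5, 5, 5
The 3 values of 28 share dense rank 2.
The 3 values of 5 share dense rank 3.
Remaining distinct values take the next consecutive integers.
Hana has value 28 → rank 2.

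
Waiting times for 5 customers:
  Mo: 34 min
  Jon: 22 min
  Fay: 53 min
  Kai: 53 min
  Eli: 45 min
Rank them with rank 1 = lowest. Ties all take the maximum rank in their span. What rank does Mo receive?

2

Sorted (ascending): 22, 34, 45, 53, 53
The 2 values of 53 occupy positions 4–5 → each gets rank 5.
Mo has value 34 min → rank 2.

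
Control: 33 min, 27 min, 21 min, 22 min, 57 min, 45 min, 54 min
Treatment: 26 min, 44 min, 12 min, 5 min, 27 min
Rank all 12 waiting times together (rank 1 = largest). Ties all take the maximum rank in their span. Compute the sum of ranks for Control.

37

Sorted (descending): 57, 54, 45, 44, 33, 27, 27, 26, 22, 21, 12, 5
The 2 values of 27 occupy positions 6–7 → each gets rank 7.
Control values → pooled ranks: 33→5, 27→7, 21→10, 22→9, 57→1, 45→3, 54→2
Rank sum = 5 + 7 + 10 + 9 + 1 + 3 + 2 = 37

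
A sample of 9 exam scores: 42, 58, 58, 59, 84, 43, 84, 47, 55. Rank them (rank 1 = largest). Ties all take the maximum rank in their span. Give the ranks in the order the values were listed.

Sorted (descending): 84, 84, 59, 58, 58, 55, 47, 43, 42
The 2 values of 84 occupy positions 1–2 → each gets rank 2.
The 2 values of 58 occupy positions 4–5 → each gets rank 5.

9, 5, 5, 3, 2, 8, 2, 7, 6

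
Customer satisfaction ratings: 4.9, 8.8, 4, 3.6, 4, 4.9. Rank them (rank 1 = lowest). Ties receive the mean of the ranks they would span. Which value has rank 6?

8.8

Sorted (ascending): 3.6, 4, 4, 4.9, 4.9, 8.8
The 2 values of 4 occupy positions 2–3 → average rank (2+3)/2 = 2.5.
The 2 values of 4.9 occupy positions 4–5 → average rank (4+5)/2 = 4.5.
Rank 6 → value 8.8.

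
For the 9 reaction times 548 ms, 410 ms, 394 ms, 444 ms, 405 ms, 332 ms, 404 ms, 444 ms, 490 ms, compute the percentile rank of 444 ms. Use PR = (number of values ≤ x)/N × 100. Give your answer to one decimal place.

77.8

N = 9.
Strictly below 444: 5. Equal to 444: 2.
PR = 7/9 × 100 = 77.8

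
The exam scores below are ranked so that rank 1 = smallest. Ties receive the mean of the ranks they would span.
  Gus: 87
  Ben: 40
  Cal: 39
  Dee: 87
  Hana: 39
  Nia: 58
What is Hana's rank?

Sorted (ascending): 39, 39, 40, 58, 87, 87
The 2 values of 39 occupy positions 1–2 → average rank (1+2)/2 = 1.5.
The 2 values of 87 occupy positions 5–6 → average rank (5+6)/2 = 5.5.
Hana has value 39 → rank 1.5.

1.5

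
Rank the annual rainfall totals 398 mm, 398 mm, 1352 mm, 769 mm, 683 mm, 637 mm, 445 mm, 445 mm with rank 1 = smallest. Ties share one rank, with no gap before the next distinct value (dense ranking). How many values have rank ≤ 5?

Sorted (ascending): 398, 398, 445, 445, 637, 683, 769, 1352
The 2 values of 398 share dense rank 1.
The 2 values of 445 share dense rank 2.
Remaining distinct values take the next consecutive integers.
Ranks ≤ 5: {1, 1, 2, 2, 3, 4, 5} → 7 values.

7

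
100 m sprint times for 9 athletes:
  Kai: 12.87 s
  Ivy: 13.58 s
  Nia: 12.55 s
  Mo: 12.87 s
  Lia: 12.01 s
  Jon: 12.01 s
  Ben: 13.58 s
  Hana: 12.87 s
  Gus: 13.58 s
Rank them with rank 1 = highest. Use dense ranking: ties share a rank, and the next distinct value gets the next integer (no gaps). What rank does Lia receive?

Sorted (descending): 13.58, 13.58, 13.58, 12.87, 12.87, 12.87, 12.55, 12.01, 12.01
The 3 values of 13.58 share dense rank 1.
The 3 values of 12.87 share dense rank 2.
The 2 values of 12.01 share dense rank 4.
Remaining distinct values take the next consecutive integers.
Lia has value 12.01 s → rank 4.

4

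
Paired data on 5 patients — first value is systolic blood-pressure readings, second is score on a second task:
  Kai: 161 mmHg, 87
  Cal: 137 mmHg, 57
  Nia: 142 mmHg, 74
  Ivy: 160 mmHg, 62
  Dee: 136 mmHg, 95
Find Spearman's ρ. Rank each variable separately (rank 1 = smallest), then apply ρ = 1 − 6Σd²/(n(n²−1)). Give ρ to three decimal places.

Ranks of variable 1: 5, 2, 3, 4, 1
Ranks of variable 2: 4, 1, 3, 2, 5
d = r₁ − r₂: 1, 1, 0, 2, -4
d²: 1, 1, 0, 4, 16; Σd² = 22
ρ = 1 − 6·22/(5·24) = 1 − 132/120 = -0.100

-0.100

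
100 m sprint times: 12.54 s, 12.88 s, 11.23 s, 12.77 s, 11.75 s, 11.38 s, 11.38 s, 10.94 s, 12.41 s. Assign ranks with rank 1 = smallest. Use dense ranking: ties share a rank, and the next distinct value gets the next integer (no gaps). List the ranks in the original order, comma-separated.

6, 8, 2, 7, 4, 3, 3, 1, 5

Sorted (ascending): 10.94, 11.23, 11.38, 11.38, 11.75, 12.41, 12.54, 12.77, 12.88
The 2 values of 11.38 share dense rank 3.
Remaining distinct values take the next consecutive integers.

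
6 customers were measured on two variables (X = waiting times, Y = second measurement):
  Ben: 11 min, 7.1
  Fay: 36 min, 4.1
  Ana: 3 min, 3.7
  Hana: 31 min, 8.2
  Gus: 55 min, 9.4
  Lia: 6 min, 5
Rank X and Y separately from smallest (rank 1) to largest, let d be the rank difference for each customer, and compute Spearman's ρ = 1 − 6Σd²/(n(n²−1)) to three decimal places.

Ranks of variable 1: 3, 5, 1, 4, 6, 2
Ranks of variable 2: 4, 2, 1, 5, 6, 3
d = r₁ − r₂: -1, 3, 0, -1, 0, -1
d²: 1, 9, 0, 1, 0, 1; Σd² = 12
ρ = 1 − 6·12/(6·35) = 1 − 72/210 = 0.657

0.657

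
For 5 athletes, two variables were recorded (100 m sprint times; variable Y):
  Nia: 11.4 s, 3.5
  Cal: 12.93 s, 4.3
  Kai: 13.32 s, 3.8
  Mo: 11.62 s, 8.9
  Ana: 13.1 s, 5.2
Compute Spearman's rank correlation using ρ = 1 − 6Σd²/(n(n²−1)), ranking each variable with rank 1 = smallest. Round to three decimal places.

Ranks of variable 1: 1, 3, 5, 2, 4
Ranks of variable 2: 1, 3, 2, 5, 4
d = r₁ − r₂: 0, 0, 3, -3, 0
d²: 0, 0, 9, 9, 0; Σd² = 18
ρ = 1 − 6·18/(5·24) = 1 − 108/120 = 0.100

0.100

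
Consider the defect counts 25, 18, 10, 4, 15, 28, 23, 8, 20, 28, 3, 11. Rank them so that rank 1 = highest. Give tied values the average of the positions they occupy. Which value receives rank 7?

15

Sorted (descending): 28, 28, 25, 23, 20, 18, 15, 11, 10, 8, 4, 3
The 2 values of 28 occupy positions 1–2 → average rank (1+2)/2 = 1.5.
Rank 7 → value 15.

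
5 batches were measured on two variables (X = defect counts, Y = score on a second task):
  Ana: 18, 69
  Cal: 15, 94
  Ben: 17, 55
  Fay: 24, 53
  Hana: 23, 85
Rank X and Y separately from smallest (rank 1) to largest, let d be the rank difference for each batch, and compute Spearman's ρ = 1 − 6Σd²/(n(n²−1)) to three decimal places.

Ranks of variable 1: 3, 1, 2, 5, 4
Ranks of variable 2: 3, 5, 2, 1, 4
d = r₁ − r₂: 0, -4, 0, 4, 0
d²: 0, 16, 0, 16, 0; Σd² = 32
ρ = 1 − 6·32/(5·24) = 1 − 192/120 = -0.600

-0.600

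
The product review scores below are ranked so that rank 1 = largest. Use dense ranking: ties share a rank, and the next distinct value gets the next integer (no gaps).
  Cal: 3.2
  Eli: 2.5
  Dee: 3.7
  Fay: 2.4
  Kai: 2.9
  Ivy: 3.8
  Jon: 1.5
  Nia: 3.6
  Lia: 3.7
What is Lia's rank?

Sorted (descending): 3.8, 3.7, 3.7, 3.6, 3.2, 2.9, 2.5, 2.4, 1.5
The 2 values of 3.7 share dense rank 2.
Remaining distinct values take the next consecutive integers.
Lia has value 3.7 → rank 2.

2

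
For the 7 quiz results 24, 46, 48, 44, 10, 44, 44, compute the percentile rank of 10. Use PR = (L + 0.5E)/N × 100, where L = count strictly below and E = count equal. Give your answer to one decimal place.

7.1

N = 7.
Strictly below 10: 0. Equal to 10: 1.
PR = (0 + 0.5·1)/7 × 100 = 7.1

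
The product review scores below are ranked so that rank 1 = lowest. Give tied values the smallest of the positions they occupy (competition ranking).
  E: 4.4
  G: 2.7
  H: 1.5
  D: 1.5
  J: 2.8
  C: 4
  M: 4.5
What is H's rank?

Sorted (ascending): 1.5, 1.5, 2.7, 2.8, 4, 4.4, 4.5
The 2 values of 1.5 occupy positions 1–2 → each gets rank 1.
H has value 1.5 → rank 1.

1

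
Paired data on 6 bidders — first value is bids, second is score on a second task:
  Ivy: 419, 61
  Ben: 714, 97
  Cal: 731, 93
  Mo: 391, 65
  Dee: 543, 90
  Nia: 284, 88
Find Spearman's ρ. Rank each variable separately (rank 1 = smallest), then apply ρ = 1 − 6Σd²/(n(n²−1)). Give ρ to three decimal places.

0.714

Ranks of variable 1: 3, 5, 6, 2, 4, 1
Ranks of variable 2: 1, 6, 5, 2, 4, 3
d = r₁ − r₂: 2, -1, 1, 0, 0, -2
d²: 4, 1, 1, 0, 0, 4; Σd² = 10
ρ = 1 − 6·10/(6·35) = 1 − 60/210 = 0.714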